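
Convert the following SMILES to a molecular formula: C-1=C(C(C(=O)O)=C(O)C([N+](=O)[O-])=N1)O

C6H4N2O6

Heavy atoms from the SMILES: 6 C, 2 N, 6 O.
Implicit hydrogens by atom environment:
  4 × C (aromatic): no H
  3 × O: 1 H each → 3
  2 × O: no H
  1 × C (aromatic): 1 H
  1 × C: no H
  1 × N (aromatic): no H
  1 × N (charge +1): no H
  1 × O (charge -1): no H
  Total hydrogens = 4.
Molecular formula: C6H4N2O6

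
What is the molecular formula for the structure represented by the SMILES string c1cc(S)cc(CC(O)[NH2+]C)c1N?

C9H15N2OS+

Heavy atoms from the SMILES: 9 C, 2 N, 1 O, 1 S.
Implicit hydrogens by atom environment:
  3 × C (aromatic): 1 H each → 3
  3 × C (aromatic): no H
  1 × C: 3 H
  1 × C: 2 H
  1 × C: 1 H
  1 × N: 2 H
  1 × N (charge +1): 2 H
  1 × O: 1 H
  1 × S: 1 H
  Total hydrogens = 15.
Net charge +1.
Molecular formula: C9H15N2OS+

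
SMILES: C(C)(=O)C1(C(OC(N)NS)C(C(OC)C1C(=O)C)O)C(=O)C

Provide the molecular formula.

C13H22N2O6S

Heavy atoms from the SMILES: 13 C, 2 N, 6 O, 1 S.
Implicit hydrogens by atom environment:
  5 × C: 1 H each → 5
  5 × O: no H
  4 × C: 3 H each → 12
  4 × C: no H
  1 × N: 2 H
  1 × N: 1 H
  1 × O: 1 H
  1 × S: 1 H
  Total hydrogens = 22.
Molecular formula: C13H22N2O6S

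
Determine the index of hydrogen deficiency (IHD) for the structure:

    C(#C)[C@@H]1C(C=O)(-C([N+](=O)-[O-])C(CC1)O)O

Molecular formula from the SMILES: C9H11NO5.
DoU = (2C + 2 + N − H − X)/2 = (2·9 + 2 + 1 − 11 − 0)/2 = 10/2 = 5.
(Structurally: 1 ring(s) + 4 π bond(s) = 5.)

5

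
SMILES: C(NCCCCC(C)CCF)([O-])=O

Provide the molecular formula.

Heavy atoms from the SMILES: 9 C, 1 F, 1 N, 2 O.
Implicit hydrogens by atom environment:
  6 × C: 2 H each → 12
  1 × C: 3 H
  1 × C: 1 H
  1 × C: no H
  1 × F: no H
  1 × N: 1 H
  1 × O: no H
  1 × O (charge -1): no H
  Total hydrogens = 17.
Net charge -1.
Molecular formula: C9H17FNO2-

C9H17FNO2-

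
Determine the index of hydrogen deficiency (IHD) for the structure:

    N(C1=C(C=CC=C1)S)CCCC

Molecular formula from the SMILES: C10H15NS.
DoU = (2C + 2 + N − H − X)/2 = (2·10 + 2 + 1 − 15 − 0)/2 = 8/2 = 4.
(Structurally: 1 ring(s) + 3 π bond(s) = 4.)

4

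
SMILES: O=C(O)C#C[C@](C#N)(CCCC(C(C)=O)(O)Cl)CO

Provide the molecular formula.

C12H14ClNO5

Heavy atoms from the SMILES: 12 C, 1 Cl, 1 N, 5 O.
Implicit hydrogens by atom environment:
  7 × C: no H
  4 × C: 2 H each → 8
  3 × O: 1 H each → 3
  2 × O: no H
  1 × C: 3 H
  1 × Cl: no H
  1 × N: no H
  Total hydrogens = 14.
Molecular formula: C12H14ClNO5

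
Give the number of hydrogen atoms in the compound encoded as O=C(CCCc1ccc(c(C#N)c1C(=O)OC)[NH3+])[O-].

Hydrogens are implicit in SMILES; fill each atom to its normal valence:
  4 × C (aromatic): no H
  3 × C: 2 H each → 6
  3 × C: no H
  3 × O: no H
  2 × C (aromatic): 1 H each → 2
  1 × C: 3 H
  1 × N (charge +1): 3 H
  1 × N: no H
  1 × O (charge -1): no H
  Total hydrogens = 14.

14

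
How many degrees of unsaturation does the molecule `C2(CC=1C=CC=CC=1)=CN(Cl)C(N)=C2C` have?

7

Molecular formula from the SMILES: C12H13ClN2.
DoU = (2C + 2 + N − H − X)/2 = (2·12 + 2 + 2 − 13 − 1)/2 = 14/2 = 7.
(Structurally: 2 ring(s) + 5 π bond(s) = 7.)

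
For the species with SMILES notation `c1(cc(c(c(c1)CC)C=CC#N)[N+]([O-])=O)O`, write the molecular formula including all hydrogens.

C11H10N2O3

Heavy atoms from the SMILES: 11 C, 2 N, 3 O.
Implicit hydrogens by atom environment:
  4 × C (aromatic): no H
  2 × C (aromatic): 1 H each → 2
  2 × C: 1 H each → 2
  1 × C: 3 H
  1 × C: 2 H
  1 × C: no H
  1 × N: no H
  1 × N (charge +1): no H
  1 × O: 1 H
  1 × O: no H
  1 × O (charge -1): no H
  Total hydrogens = 10.
Molecular formula: C11H10N2O3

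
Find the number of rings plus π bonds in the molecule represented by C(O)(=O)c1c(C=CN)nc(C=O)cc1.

Molecular formula from the SMILES: C9H8N2O3.
DoU = (2C + 2 + N − H − X)/2 = (2·9 + 2 + 2 − 8 − 0)/2 = 14/2 = 7.
(Structurally: 1 ring(s) + 6 π bond(s) = 7.)

7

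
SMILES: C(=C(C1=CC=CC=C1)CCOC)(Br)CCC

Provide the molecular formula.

Heavy atoms from the SMILES: 1 Br, 14 C, 1 O.
Implicit hydrogens by atom environment:
  5 × C (aromatic): 1 H each → 5
  4 × C: 2 H each → 8
  2 × C: 3 H each → 6
  2 × C: no H
  1 × Br: no H
  1 × C (aromatic): no H
  1 × O: no H
  Total hydrogens = 19.
Molecular formula: C14H19BrO

C14H19BrO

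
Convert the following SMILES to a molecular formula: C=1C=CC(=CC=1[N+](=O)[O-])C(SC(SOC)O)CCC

C12H17NO4S2

Heavy atoms from the SMILES: 12 C, 1 N, 4 O, 2 S.
Implicit hydrogens by atom environment:
  4 × C (aromatic): 1 H each → 4
  2 × C: 3 H each → 6
  2 × C: 2 H each → 4
  2 × C: 1 H each → 2
  2 × C (aromatic): no H
  2 × O: no H
  2 × S: no H
  1 × N (charge +1): no H
  1 × O: 1 H
  1 × O (charge -1): no H
  Total hydrogens = 17.
Molecular formula: C12H17NO4S2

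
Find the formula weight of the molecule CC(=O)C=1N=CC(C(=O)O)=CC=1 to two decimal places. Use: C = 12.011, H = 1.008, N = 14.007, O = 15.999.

165.15

Molecular formula: C8H7NO3.
M = 8×12.011 + 7×1.008 + 1×14.007 + 3×15.999 = 165.15 g/mol.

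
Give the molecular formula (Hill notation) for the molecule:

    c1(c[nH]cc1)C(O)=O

C5H5NO2

Heavy atoms from the SMILES: 5 C, 1 N, 2 O.
Implicit hydrogens by atom environment:
  3 × C (aromatic): 1 H each → 3
  1 × C (aromatic): no H
  1 × C: no H
  1 × N (aromatic): 1 H
  1 × O: 1 H
  1 × O: no H
  Total hydrogens = 5.
Molecular formula: C5H5NO2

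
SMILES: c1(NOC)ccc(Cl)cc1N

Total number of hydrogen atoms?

9

Hydrogens are implicit in SMILES; fill each atom to its normal valence:
  3 × C (aromatic): 1 H each → 3
  3 × C (aromatic): no H
  1 × C: 3 H
  1 × Cl: no H
  1 × N: 2 H
  1 × N: 1 H
  1 × O: no H
  Total hydrogens = 9.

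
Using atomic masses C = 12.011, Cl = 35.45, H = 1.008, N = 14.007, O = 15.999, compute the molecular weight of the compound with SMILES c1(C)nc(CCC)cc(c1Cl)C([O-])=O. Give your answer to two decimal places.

Molecular formula: C10H11ClNO2-.
M = 10×12.011 + 1×35.45 + 11×1.008 + 1×14.007 + 2×15.999 = 212.65 g/mol.

212.65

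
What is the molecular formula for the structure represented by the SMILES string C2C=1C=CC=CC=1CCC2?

Heavy atoms from the SMILES: 10 C.
Implicit hydrogens by atom environment:
  4 × C: 2 H each → 8
  4 × C (aromatic): 1 H each → 4
  2 × C (aromatic): no H
  Total hydrogens = 12.
Molecular formula: C10H12

C10H12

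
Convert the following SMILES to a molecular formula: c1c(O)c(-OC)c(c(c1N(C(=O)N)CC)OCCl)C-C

C13H19ClN2O4

Heavy atoms from the SMILES: 13 C, 1 Cl, 2 N, 4 O.
Implicit hydrogens by atom environment:
  5 × C (aromatic): no H
  3 × C: 3 H each → 9
  3 × C: 2 H each → 6
  3 × O: no H
  1 × C (aromatic): 1 H
  1 × C: no H
  1 × Cl: no H
  1 × N: 2 H
  1 × N: no H
  1 × O: 1 H
  Total hydrogens = 19.
Molecular formula: C13H19ClN2O4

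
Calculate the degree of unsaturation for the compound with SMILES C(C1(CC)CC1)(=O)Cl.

Molecular formula from the SMILES: C6H9ClO.
DoU = (2C + 2 + N − H − X)/2 = (2·6 + 2 + 0 − 9 − 1)/2 = 4/2 = 2.
(Structurally: 1 ring(s) + 1 π bond(s) = 2.)

2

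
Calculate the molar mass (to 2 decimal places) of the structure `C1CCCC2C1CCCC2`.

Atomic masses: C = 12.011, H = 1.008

Molecular formula: C10H18.
M = 10×12.011 + 18×1.008 = 138.25 g/mol.

138.25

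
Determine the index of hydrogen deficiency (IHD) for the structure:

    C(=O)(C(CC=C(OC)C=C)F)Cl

3

Molecular formula from the SMILES: C8H10ClFO2.
DoU = (2C + 2 + N − H − X)/2 = (2·8 + 2 + 0 − 10 − 2)/2 = 6/2 = 3.
(Structurally: 0 ring(s) + 3 π bond(s) = 3.)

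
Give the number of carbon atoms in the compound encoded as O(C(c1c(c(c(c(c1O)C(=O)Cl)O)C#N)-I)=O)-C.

10

The symbol for carbon appears 10 times in the SMILES. Lowercase c denotes aromatic carbon and counts toward C.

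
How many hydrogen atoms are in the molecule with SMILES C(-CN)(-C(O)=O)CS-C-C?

13

Hydrogens are implicit in SMILES; fill each atom to its normal valence:
  3 × C: 2 H each → 6
  1 × C: 3 H
  1 × C: 1 H
  1 × C: no H
  1 × N: 2 H
  1 × O: 1 H
  1 × O: no H
  1 × S: no H
  Total hydrogens = 13.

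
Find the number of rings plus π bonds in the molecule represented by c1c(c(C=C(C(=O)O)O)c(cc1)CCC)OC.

Molecular formula from the SMILES: C13H16O4.
DoU = (2C + 2 + N − H − X)/2 = (2·13 + 2 + 0 − 16 − 0)/2 = 12/2 = 6.
(Structurally: 1 ring(s) + 5 π bond(s) = 6.)

6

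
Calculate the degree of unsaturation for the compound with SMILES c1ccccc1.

Molecular formula from the SMILES: C6H6.
DoU = (2C + 2 + N − H − X)/2 = (2·6 + 2 + 0 − 6 − 0)/2 = 8/2 = 4.
(Structurally: 1 ring(s) + 3 π bond(s) = 4.)

4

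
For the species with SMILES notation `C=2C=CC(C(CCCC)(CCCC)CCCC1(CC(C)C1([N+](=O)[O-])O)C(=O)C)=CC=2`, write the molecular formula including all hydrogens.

Heavy atoms from the SMILES: 25 C, 1 N, 4 O.
Implicit hydrogens by atom environment:
  10 × C: 2 H each → 20
  5 × C (aromatic): 1 H each → 5
  4 × C: 3 H each → 12
  4 × C: no H
  2 × O: no H
  1 × C: 1 H
  1 × C (aromatic): no H
  1 × N (charge +1): no H
  1 × O: 1 H
  1 × O (charge -1): no H
  Total hydrogens = 39.
Molecular formula: C25H39NO4

C25H39NO4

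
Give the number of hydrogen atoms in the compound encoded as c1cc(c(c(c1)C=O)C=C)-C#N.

Hydrogens are implicit in SMILES; fill each atom to its normal valence:
  3 × C (aromatic): 1 H each → 3
  3 × C (aromatic): no H
  2 × C: 1 H each → 2
  1 × C: 2 H
  1 × C: no H
  1 × N: no H
  1 × O: no H
  Total hydrogens = 7.

7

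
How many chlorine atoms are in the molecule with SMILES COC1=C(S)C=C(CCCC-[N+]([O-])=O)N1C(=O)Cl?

The symbol for chlorine appears 1 time in the SMILES.

1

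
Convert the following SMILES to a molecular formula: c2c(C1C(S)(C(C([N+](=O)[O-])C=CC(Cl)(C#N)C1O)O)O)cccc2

Heavy atoms from the SMILES: 15 C, 1 Cl, 2 N, 5 O, 1 S.
Implicit hydrogens by atom environment:
  6 × C: 1 H each → 6
  5 × C (aromatic): 1 H each → 5
  3 × C: no H
  3 × O: 1 H each → 3
  1 × C (aromatic): no H
  1 × Cl: no H
  1 × N: no H
  1 × N (charge +1): no H
  1 × O: no H
  1 × O (charge -1): no H
  1 × S: 1 H
  Total hydrogens = 15.
Molecular formula: C15H15ClN2O5S

C15H15ClN2O5S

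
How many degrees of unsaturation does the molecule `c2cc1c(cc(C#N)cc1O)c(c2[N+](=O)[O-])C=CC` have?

Molecular formula from the SMILES: C14H10N2O3.
DoU = (2C + 2 + N − H − X)/2 = (2·14 + 2 + 2 − 10 − 0)/2 = 22/2 = 11.
(Structurally: 2 ring(s) + 9 π bond(s) = 11.)

11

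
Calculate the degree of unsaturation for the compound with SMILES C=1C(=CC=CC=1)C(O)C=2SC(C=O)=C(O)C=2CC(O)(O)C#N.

Molecular formula from the SMILES: C15H13NO5S.
DoU = (2C + 2 + N − H − X)/2 = (2·15 + 2 + 1 − 13 − 0)/2 = 20/2 = 10.
(Structurally: 2 ring(s) + 8 π bond(s) = 10.)

10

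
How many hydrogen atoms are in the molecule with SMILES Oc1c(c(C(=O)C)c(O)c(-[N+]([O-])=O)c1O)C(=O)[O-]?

Hydrogens are implicit in SMILES; fill each atom to its normal valence:
  6 × C (aromatic): no H
  3 × O: 1 H each → 3
  3 × O: no H
  2 × C: no H
  2 × O (charge -1): no H
  1 × C: 3 H
  1 × N (charge +1): no H
  Total hydrogens = 6.

6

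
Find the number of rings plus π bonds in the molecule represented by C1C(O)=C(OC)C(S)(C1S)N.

2

Molecular formula from the SMILES: C6H11NO2S2.
DoU = (2C + 2 + N − H − X)/2 = (2·6 + 2 + 1 − 11 − 0)/2 = 4/2 = 2.
(Structurally: 1 ring(s) + 1 π bond(s) = 2.)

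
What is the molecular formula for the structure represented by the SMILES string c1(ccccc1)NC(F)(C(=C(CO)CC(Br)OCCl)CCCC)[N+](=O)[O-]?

Heavy atoms from the SMILES: 1 Br, 17 C, 1 Cl, 1 F, 2 N, 4 O.
Implicit hydrogens by atom environment:
  6 × C: 2 H each → 12
  5 × C (aromatic): 1 H each → 5
  3 × C: no H
  2 × O: no H
  1 × Br: no H
  1 × C: 3 H
  1 × C: 1 H
  1 × C (aromatic): no H
  1 × Cl: no H
  1 × F: no H
  1 × N: 1 H
  1 × N (charge +1): no H
  1 × O: 1 H
  1 × O (charge -1): no H
  Total hydrogens = 23.
Molecular formula: C17H23BrClFN2O4

C17H23BrClFN2O4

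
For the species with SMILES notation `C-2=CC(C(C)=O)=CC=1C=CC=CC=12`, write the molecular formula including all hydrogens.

C12H10O

Heavy atoms from the SMILES: 12 C, 1 O.
Implicit hydrogens by atom environment:
  7 × C (aromatic): 1 H each → 7
  3 × C (aromatic): no H
  1 × C: 3 H
  1 × C: no H
  1 × O: no H
  Total hydrogens = 10.
Molecular formula: C12H10O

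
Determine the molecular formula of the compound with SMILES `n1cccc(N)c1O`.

C5H6N2O

Heavy atoms from the SMILES: 5 C, 2 N, 1 O.
Implicit hydrogens by atom environment:
  3 × C (aromatic): 1 H each → 3
  2 × C (aromatic): no H
  1 × N: 2 H
  1 × N (aromatic): no H
  1 × O: 1 H
  Total hydrogens = 6.
Molecular formula: C5H6N2O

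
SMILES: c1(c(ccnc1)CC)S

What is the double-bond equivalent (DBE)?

4

Molecular formula from the SMILES: C7H9NS.
DoU = (2C + 2 + N − H − X)/2 = (2·7 + 2 + 1 − 9 − 0)/2 = 8/2 = 4.
(Structurally: 1 ring(s) + 3 π bond(s) = 4.)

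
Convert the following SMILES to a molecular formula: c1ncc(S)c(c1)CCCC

C9H13NS

Heavy atoms from the SMILES: 9 C, 1 N, 1 S.
Implicit hydrogens by atom environment:
  3 × C: 2 H each → 6
  3 × C (aromatic): 1 H each → 3
  2 × C (aromatic): no H
  1 × C: 3 H
  1 × N (aromatic): no H
  1 × S: 1 H
  Total hydrogens = 13.
Molecular formula: C9H13NS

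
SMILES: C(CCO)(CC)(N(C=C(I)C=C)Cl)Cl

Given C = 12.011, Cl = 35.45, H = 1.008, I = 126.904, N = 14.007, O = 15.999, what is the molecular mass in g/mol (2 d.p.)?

Molecular formula: C9H14Cl2INO.
M = 9×12.011 + 2×35.45 + 14×1.008 + 1×126.904 + 1×14.007 + 1×15.999 = 350.02 g/mol.

350.02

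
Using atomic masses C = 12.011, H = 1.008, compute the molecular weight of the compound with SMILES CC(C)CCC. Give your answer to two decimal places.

Molecular formula: C6H14.
M = 6×12.011 + 14×1.008 = 86.18 g/mol.

86.18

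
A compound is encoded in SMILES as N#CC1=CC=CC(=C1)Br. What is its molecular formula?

Heavy atoms from the SMILES: 1 Br, 7 C, 1 N.
Implicit hydrogens by atom environment:
  4 × C (aromatic): 1 H each → 4
  2 × C (aromatic): no H
  1 × Br: no H
  1 × C: no H
  1 × N: no H
  Total hydrogens = 4.
Molecular formula: C7H4BrN

C7H4BrN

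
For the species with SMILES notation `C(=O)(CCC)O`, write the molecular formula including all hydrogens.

Heavy atoms from the SMILES: 4 C, 2 O.
Implicit hydrogens by atom environment:
  2 × C: 2 H each → 4
  1 × C: 3 H
  1 × C: no H
  1 × O: 1 H
  1 × O: no H
  Total hydrogens = 8.
Molecular formula: C4H8O2

C4H8O2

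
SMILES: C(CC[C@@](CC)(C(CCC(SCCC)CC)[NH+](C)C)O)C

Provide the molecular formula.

C18H40NOS+

Heavy atoms from the SMILES: 18 C, 1 N, 1 O, 1 S.
Implicit hydrogens by atom environment:
  9 × C: 2 H each → 18
  6 × C: 3 H each → 18
  2 × C: 1 H each → 2
  1 × C: no H
  1 × N (charge +1): 1 H
  1 × O: 1 H
  1 × S: no H
  Total hydrogens = 40.
Net charge +1.
Molecular formula: C18H40NOS+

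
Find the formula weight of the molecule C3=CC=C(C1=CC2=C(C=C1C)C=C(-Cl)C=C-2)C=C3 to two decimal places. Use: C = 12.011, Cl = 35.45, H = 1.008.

252.74

Molecular formula: C17H13Cl.
M = 17×12.011 + 1×35.45 + 13×1.008 = 252.74 g/mol.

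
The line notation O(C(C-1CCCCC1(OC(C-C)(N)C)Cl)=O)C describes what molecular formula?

C12H22ClNO3

Heavy atoms from the SMILES: 12 C, 1 Cl, 1 N, 3 O.
Implicit hydrogens by atom environment:
  5 × C: 2 H each → 10
  3 × C: 3 H each → 9
  3 × C: no H
  3 × O: no H
  1 × C: 1 H
  1 × Cl: no H
  1 × N: 2 H
  Total hydrogens = 22.
Molecular formula: C12H22ClNO3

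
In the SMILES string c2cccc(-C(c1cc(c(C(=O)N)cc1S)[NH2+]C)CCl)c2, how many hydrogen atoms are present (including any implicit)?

Hydrogens are implicit in SMILES; fill each atom to its normal valence:
  7 × C (aromatic): 1 H each → 7
  5 × C (aromatic): no H
  1 × C: 3 H
  1 × C: 2 H
  1 × C: 1 H
  1 × C: no H
  1 × Cl: no H
  1 × N (charge +1): 2 H
  1 × N: 2 H
  1 × O: no H
  1 × S: 1 H
  Total hydrogens = 18.

18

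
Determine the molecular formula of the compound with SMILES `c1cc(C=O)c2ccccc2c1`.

C11H8O

Heavy atoms from the SMILES: 11 C, 1 O.
Implicit hydrogens by atom environment:
  7 × C (aromatic): 1 H each → 7
  3 × C (aromatic): no H
  1 × C: 1 H
  1 × O: no H
  Total hydrogens = 8.
Molecular formula: C11H8O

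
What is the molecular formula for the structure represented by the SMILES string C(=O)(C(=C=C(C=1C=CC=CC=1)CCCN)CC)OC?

C16H21NO2

Heavy atoms from the SMILES: 16 C, 1 N, 2 O.
Implicit hydrogens by atom environment:
  5 × C (aromatic): 1 H each → 5
  4 × C: 2 H each → 8
  4 × C: no H
  2 × C: 3 H each → 6
  2 × O: no H
  1 × C (aromatic): no H
  1 × N: 2 H
  Total hydrogens = 21.
Molecular formula: C16H21NO2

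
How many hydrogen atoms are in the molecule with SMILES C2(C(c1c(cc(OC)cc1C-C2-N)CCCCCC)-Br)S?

26

Hydrogens are implicit in SMILES; fill each atom to its normal valence:
  6 × C: 2 H each → 12
  4 × C (aromatic): no H
  3 × C: 1 H each → 3
  2 × C: 3 H each → 6
  2 × C (aromatic): 1 H each → 2
  1 × Br: no H
  1 × N: 2 H
  1 × O: no H
  1 × S: 1 H
  Total hydrogens = 26.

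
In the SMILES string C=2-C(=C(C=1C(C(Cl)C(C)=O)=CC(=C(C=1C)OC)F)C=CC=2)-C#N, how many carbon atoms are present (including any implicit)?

18

The symbol for carbon appears 18 times in the SMILES. (Cl is a single chlorine, not C + l.)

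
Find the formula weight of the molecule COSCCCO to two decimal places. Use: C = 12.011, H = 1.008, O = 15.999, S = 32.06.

122.18

Molecular formula: C4H10O2S.
M = 4×12.011 + 10×1.008 + 2×15.999 + 1×32.06 = 122.18 g/mol.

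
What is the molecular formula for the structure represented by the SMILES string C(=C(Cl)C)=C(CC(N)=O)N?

C6H9ClN2O

Heavy atoms from the SMILES: 6 C, 1 Cl, 2 N, 1 O.
Implicit hydrogens by atom environment:
  4 × C: no H
  2 × N: 2 H each → 4
  1 × C: 3 H
  1 × C: 2 H
  1 × Cl: no H
  1 × O: no H
  Total hydrogens = 9.
Molecular formula: C6H9ClN2O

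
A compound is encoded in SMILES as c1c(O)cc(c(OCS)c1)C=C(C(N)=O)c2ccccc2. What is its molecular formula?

Heavy atoms from the SMILES: 16 C, 1 N, 3 O, 1 S.
Implicit hydrogens by atom environment:
  8 × C (aromatic): 1 H each → 8
  4 × C (aromatic): no H
  2 × C: no H
  2 × O: no H
  1 × C: 2 H
  1 × C: 1 H
  1 × N: 2 H
  1 × O: 1 H
  1 × S: 1 H
  Total hydrogens = 15.
Molecular formula: C16H15NO3S

C16H15NO3S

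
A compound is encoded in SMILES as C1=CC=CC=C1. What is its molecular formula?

Heavy atoms from the SMILES: 6 C.
Implicit hydrogens by atom environment:
  6 × C (aromatic): 1 H each → 6
  Total hydrogens = 6.
Molecular formula: C6H6

C6H6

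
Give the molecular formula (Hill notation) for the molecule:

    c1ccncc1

C5H5N

Heavy atoms from the SMILES: 5 C, 1 N.
Implicit hydrogens by atom environment:
  5 × C (aromatic): 1 H each → 5
  1 × N (aromatic): no H
  Total hydrogens = 5.
Molecular formula: C5H5N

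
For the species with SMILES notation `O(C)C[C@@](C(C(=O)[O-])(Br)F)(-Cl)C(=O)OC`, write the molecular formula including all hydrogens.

C7H8BrClFO5-

Heavy atoms from the SMILES: 1 Br, 7 C, 1 Cl, 1 F, 5 O.
Implicit hydrogens by atom environment:
  4 × C: no H
  4 × O: no H
  2 × C: 3 H each → 6
  1 × Br: no H
  1 × C: 2 H
  1 × Cl: no H
  1 × F: no H
  1 × O (charge -1): no H
  Total hydrogens = 8.
Net charge -1.
Molecular formula: C7H8BrClFO5-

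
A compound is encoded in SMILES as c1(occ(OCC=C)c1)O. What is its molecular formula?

Heavy atoms from the SMILES: 7 C, 3 O.
Implicit hydrogens by atom environment:
  2 × C: 2 H each → 4
  2 × C (aromatic): 1 H each → 2
  2 × C (aromatic): no H
  1 × C: 1 H
  1 × O: 1 H
  1 × O (aromatic): no H
  1 × O: no H
  Total hydrogens = 8.
Molecular formula: C7H8O3

C7H8O3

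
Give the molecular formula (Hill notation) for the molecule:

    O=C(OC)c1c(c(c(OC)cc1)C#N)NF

Heavy atoms from the SMILES: 10 C, 1 F, 2 N, 3 O.
Implicit hydrogens by atom environment:
  4 × C (aromatic): no H
  3 × O: no H
  2 × C: 3 H each → 6
  2 × C (aromatic): 1 H each → 2
  2 × C: no H
  1 × F: no H
  1 × N: 1 H
  1 × N: no H
  Total hydrogens = 9.
Molecular formula: C10H9FN2O3

C10H9FN2O3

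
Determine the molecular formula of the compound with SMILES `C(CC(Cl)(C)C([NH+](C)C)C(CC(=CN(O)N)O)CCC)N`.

C14H32ClN4O2+

Heavy atoms from the SMILES: 14 C, 1 Cl, 4 N, 2 O.
Implicit hydrogens by atom environment:
  5 × C: 2 H each → 10
  4 × C: 3 H each → 12
  3 × C: 1 H each → 3
  2 × C: no H
  2 × N: 2 H each → 4
  2 × O: 1 H each → 2
  1 × Cl: no H
  1 × N (charge +1): 1 H
  1 × N: no H
  Total hydrogens = 32.
Net charge +1.
Molecular formula: C14H32ClN4O2+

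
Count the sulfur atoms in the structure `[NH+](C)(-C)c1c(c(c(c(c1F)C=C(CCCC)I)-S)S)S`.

The symbol for sulfur appears 3 times in the SMILES.

3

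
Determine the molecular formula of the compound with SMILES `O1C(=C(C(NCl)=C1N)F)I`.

C4H3ClFIN2O

Heavy atoms from the SMILES: 4 C, 1 Cl, 1 F, 1 I, 2 N, 1 O.
Implicit hydrogens by atom environment:
  4 × C (aromatic): no H
  1 × Cl: no H
  1 × F: no H
  1 × I: no H
  1 × N: 2 H
  1 × N: 1 H
  1 × O (aromatic): no H
  Total hydrogens = 3.
Molecular formula: C4H3ClFIN2O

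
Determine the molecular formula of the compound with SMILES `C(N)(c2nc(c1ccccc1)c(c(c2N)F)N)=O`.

Heavy atoms from the SMILES: 12 C, 1 F, 4 N, 1 O.
Implicit hydrogens by atom environment:
  6 × C (aromatic): no H
  5 × C (aromatic): 1 H each → 5
  3 × N: 2 H each → 6
  1 × C: no H
  1 × F: no H
  1 × N (aromatic): no H
  1 × O: no H
  Total hydrogens = 11.
Molecular formula: C12H11FN4O

C12H11FN4O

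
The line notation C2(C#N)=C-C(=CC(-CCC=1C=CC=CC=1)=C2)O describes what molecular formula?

Heavy atoms from the SMILES: 15 C, 1 N, 1 O.
Implicit hydrogens by atom environment:
  8 × C (aromatic): 1 H each → 8
  4 × C (aromatic): no H
  2 × C: 2 H each → 4
  1 × C: no H
  1 × N: no H
  1 × O: 1 H
  Total hydrogens = 13.
Molecular formula: C15H13NO

C15H13NO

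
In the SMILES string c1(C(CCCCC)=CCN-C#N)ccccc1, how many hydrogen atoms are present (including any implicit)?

Hydrogens are implicit in SMILES; fill each atom to its normal valence:
  5 × C: 2 H each → 10
  5 × C (aromatic): 1 H each → 5
  2 × C: no H
  1 × C: 3 H
  1 × C: 1 H
  1 × C (aromatic): no H
  1 × N: 1 H
  1 × N: no H
  Total hydrogens = 20.

20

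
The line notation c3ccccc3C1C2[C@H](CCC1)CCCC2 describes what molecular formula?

Heavy atoms from the SMILES: 16 C.
Implicit hydrogens by atom environment:
  7 × C: 2 H each → 14
  5 × C (aromatic): 1 H each → 5
  3 × C: 1 H each → 3
  1 × C (aromatic): no H
  Total hydrogens = 22.
Molecular formula: C16H22

C16H22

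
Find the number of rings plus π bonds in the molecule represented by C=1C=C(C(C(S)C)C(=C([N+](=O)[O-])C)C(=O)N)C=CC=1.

7

Molecular formula from the SMILES: C13H16N2O3S.
DoU = (2C + 2 + N − H − X)/2 = (2·13 + 2 + 2 − 16 − 0)/2 = 14/2 = 7.
(Structurally: 1 ring(s) + 6 π bond(s) = 7.)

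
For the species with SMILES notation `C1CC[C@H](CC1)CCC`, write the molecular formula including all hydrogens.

Heavy atoms from the SMILES: 9 C.
Implicit hydrogens by atom environment:
  7 × C: 2 H each → 14
  1 × C: 3 H
  1 × C: 1 H
  Total hydrogens = 18.
Molecular formula: C9H18

C9H18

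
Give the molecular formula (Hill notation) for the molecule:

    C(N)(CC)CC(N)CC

C7H18N2

Heavy atoms from the SMILES: 7 C, 2 N.
Implicit hydrogens by atom environment:
  3 × C: 2 H each → 6
  2 × C: 3 H each → 6
  2 × C: 1 H each → 2
  2 × N: 2 H each → 4
  Total hydrogens = 18.
Molecular formula: C7H18N2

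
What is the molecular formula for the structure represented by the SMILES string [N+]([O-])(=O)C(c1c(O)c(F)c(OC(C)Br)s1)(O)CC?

Heavy atoms from the SMILES: 1 Br, 9 C, 1 F, 1 N, 5 O, 1 S.
Implicit hydrogens by atom environment:
  4 × C (aromatic): no H
  2 × C: 3 H each → 6
  2 × O: 1 H each → 2
  2 × O: no H
  1 × Br: no H
  1 × C: 2 H
  1 × C: 1 H
  1 × C: no H
  1 × F: no H
  1 × N (charge +1): no H
  1 × O (charge -1): no H
  1 × S (aromatic): no H
  Total hydrogens = 11.
Molecular formula: C9H11BrFNO5S

C9H11BrFNO5S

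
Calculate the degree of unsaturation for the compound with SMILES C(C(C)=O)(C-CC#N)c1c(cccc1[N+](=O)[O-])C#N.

10

Molecular formula from the SMILES: C13H11N3O3.
DoU = (2C + 2 + N − H − X)/2 = (2·13 + 2 + 3 − 11 − 0)/2 = 20/2 = 10.
(Structurally: 1 ring(s) + 9 π bond(s) = 10.)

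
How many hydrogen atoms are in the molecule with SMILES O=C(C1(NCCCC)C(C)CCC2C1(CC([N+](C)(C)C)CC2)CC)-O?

Hydrogens are implicit in SMILES; fill each atom to its normal valence:
  9 × C: 2 H each → 18
  6 × C: 3 H each → 18
  3 × C: 1 H each → 3
  3 × C: no H
  1 × N: 1 H
  1 × N (charge +1): no H
  1 × O: 1 H
  1 × O: no H
  Total hydrogens = 41.

41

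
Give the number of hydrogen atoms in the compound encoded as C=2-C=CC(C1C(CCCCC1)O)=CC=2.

Hydrogens are implicit in SMILES; fill each atom to its normal valence:
  5 × C: 2 H each → 10
  5 × C (aromatic): 1 H each → 5
  2 × C: 1 H each → 2
  1 × C (aromatic): no H
  1 × O: 1 H
  Total hydrogens = 18.

18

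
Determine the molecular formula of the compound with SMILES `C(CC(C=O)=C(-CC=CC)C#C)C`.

Heavy atoms from the SMILES: 12 C, 1 O.
Implicit hydrogens by atom environment:
  4 × C: 1 H each → 4
  3 × C: 2 H each → 6
  3 × C: no H
  2 × C: 3 H each → 6
  1 × O: no H
  Total hydrogens = 16.
Molecular formula: C12H16O

C12H16O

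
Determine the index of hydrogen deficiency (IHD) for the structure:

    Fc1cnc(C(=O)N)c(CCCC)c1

5

Molecular formula from the SMILES: C10H13FN2O.
DoU = (2C + 2 + N − H − X)/2 = (2·10 + 2 + 2 − 13 − 1)/2 = 10/2 = 5.
(Structurally: 1 ring(s) + 4 π bond(s) = 5.)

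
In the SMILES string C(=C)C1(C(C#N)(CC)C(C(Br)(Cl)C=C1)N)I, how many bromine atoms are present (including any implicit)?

1

The symbol for bromine appears 1 time in the SMILES.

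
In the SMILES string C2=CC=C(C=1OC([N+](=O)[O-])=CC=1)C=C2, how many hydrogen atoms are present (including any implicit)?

7

Hydrogens are implicit in SMILES; fill each atom to its normal valence:
  7 × C (aromatic): 1 H each → 7
  3 × C (aromatic): no H
  1 × N (charge +1): no H
  1 × O (aromatic): no H
  1 × O: no H
  1 × O (charge -1): no H
  Total hydrogens = 7.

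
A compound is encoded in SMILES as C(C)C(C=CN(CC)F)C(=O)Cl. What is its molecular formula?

C8H13ClFNO

Heavy atoms from the SMILES: 8 C, 1 Cl, 1 F, 1 N, 1 O.
Implicit hydrogens by atom environment:
  3 × C: 1 H each → 3
  2 × C: 3 H each → 6
  2 × C: 2 H each → 4
  1 × C: no H
  1 × Cl: no H
  1 × F: no H
  1 × N: no H
  1 × O: no H
  Total hydrogens = 13.
Molecular formula: C8H13ClFNO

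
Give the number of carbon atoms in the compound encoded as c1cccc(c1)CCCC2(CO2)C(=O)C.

13

The symbol for carbon appears 13 times in the SMILES. Lowercase c denotes aromatic carbon and counts toward C.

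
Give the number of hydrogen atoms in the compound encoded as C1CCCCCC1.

Hydrogens are implicit in SMILES; fill each atom to its normal valence:
  7 × C: 2 H each → 14
  Total hydrogens = 14.

14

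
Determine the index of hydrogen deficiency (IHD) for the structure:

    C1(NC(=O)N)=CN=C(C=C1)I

5

Molecular formula from the SMILES: C6H6IN3O.
DoU = (2C + 2 + N − H − X)/2 = (2·6 + 2 + 3 − 6 − 1)/2 = 10/2 = 5.
(Structurally: 1 ring(s) + 4 π bond(s) = 5.)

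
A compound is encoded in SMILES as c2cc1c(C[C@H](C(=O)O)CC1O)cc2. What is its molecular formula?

Heavy atoms from the SMILES: 11 C, 3 O.
Implicit hydrogens by atom environment:
  4 × C (aromatic): 1 H each → 4
  2 × C: 2 H each → 4
  2 × C: 1 H each → 2
  2 × C (aromatic): no H
  2 × O: 1 H each → 2
  1 × C: no H
  1 × O: no H
  Total hydrogens = 12.
Molecular formula: C11H12O3

C11H12O3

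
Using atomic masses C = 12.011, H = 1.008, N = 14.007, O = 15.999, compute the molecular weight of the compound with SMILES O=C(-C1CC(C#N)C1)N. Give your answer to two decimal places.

124.14

Molecular formula: C6H8N2O.
M = 6×12.011 + 8×1.008 + 2×14.007 + 1×15.999 = 124.14 g/mol.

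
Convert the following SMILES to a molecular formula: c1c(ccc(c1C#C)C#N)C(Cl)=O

C10H4ClNO

Heavy atoms from the SMILES: 10 C, 1 Cl, 1 N, 1 O.
Implicit hydrogens by atom environment:
  3 × C (aromatic): 1 H each → 3
  3 × C (aromatic): no H
  3 × C: no H
  1 × C: 1 H
  1 × Cl: no H
  1 × N: no H
  1 × O: no H
  Total hydrogens = 4.
Molecular formula: C10H4ClNO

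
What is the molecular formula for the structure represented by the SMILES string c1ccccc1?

C6H6

Heavy atoms from the SMILES: 6 C.
Implicit hydrogens by atom environment:
  6 × C (aromatic): 1 H each → 6
  Total hydrogens = 6.
Molecular formula: C6H6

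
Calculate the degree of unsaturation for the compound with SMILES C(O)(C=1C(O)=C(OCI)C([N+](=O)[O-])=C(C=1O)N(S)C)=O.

Molecular formula from the SMILES: C9H9IN2O7S.
DoU = (2C + 2 + N − H − X)/2 = (2·9 + 2 + 2 − 9 − 1)/2 = 12/2 = 6.
(Structurally: 1 ring(s) + 5 π bond(s) = 6.)

6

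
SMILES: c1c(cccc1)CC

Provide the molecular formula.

Heavy atoms from the SMILES: 8 C.
Implicit hydrogens by atom environment:
  5 × C (aromatic): 1 H each → 5
  1 × C: 3 H
  1 × C: 2 H
  1 × C (aromatic): no H
  Total hydrogens = 10.
Molecular formula: C8H10

C8H10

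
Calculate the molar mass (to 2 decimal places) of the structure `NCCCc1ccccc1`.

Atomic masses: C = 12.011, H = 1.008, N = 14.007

Molecular formula: C9H13N.
M = 9×12.011 + 13×1.008 + 1×14.007 = 135.21 g/mol.

135.21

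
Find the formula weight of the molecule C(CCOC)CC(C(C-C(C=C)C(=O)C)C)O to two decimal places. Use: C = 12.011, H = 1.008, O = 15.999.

242.36

Molecular formula: C14H26O3.
M = 14×12.011 + 26×1.008 + 3×15.999 = 242.36 g/mol.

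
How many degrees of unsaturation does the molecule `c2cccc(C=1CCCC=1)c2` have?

6

Molecular formula from the SMILES: C11H12.
DoU = (2C + 2 + N − H − X)/2 = (2·11 + 2 + 0 − 12 − 0)/2 = 12/2 = 6.
(Structurally: 2 ring(s) + 4 π bond(s) = 6.)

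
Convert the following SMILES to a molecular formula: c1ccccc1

Heavy atoms from the SMILES: 6 C.
Implicit hydrogens by atom environment:
  6 × C (aromatic): 1 H each → 6
  Total hydrogens = 6.
Molecular formula: C6H6

C6H6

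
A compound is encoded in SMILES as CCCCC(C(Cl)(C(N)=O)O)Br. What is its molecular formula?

C7H13BrClNO2

Heavy atoms from the SMILES: 1 Br, 7 C, 1 Cl, 1 N, 2 O.
Implicit hydrogens by atom environment:
  3 × C: 2 H each → 6
  2 × C: no H
  1 × Br: no H
  1 × C: 3 H
  1 × C: 1 H
  1 × Cl: no H
  1 × N: 2 H
  1 × O: 1 H
  1 × O: no H
  Total hydrogens = 13.
Molecular formula: C7H13BrClNO2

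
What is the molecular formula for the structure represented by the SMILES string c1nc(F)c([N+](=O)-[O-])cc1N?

Heavy atoms from the SMILES: 5 C, 1 F, 3 N, 2 O.
Implicit hydrogens by atom environment:
  3 × C (aromatic): no H
  2 × C (aromatic): 1 H each → 2
  1 × F: no H
  1 × N: 2 H
  1 × N (aromatic): no H
  1 × N (charge +1): no H
  1 × O: no H
  1 × O (charge -1): no H
  Total hydrogens = 4.
Molecular formula: C5H4FN3O2

C5H4FN3O2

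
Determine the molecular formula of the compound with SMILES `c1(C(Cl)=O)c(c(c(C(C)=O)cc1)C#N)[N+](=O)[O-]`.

Heavy atoms from the SMILES: 10 C, 1 Cl, 2 N, 4 O.
Implicit hydrogens by atom environment:
  4 × C (aromatic): no H
  3 × C: no H
  3 × O: no H
  2 × C (aromatic): 1 H each → 2
  1 × C: 3 H
  1 × Cl: no H
  1 × N (charge +1): no H
  1 × N: no H
  1 × O (charge -1): no H
  Total hydrogens = 5.
Molecular formula: C10H5ClN2O4

C10H5ClN2O4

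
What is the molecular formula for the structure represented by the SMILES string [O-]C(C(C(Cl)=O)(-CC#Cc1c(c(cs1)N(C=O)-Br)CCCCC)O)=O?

C16H16BrClNO5S-

Heavy atoms from the SMILES: 1 Br, 16 C, 1 Cl, 1 N, 5 O, 1 S.
Implicit hydrogens by atom environment:
  5 × C: 2 H each → 10
  5 × C: no H
  3 × C (aromatic): no H
  3 × O: no H
  1 × Br: no H
  1 × C: 3 H
  1 × C (aromatic): 1 H
  1 × C: 1 H
  1 × Cl: no H
  1 × N: no H
  1 × O: 1 H
  1 × O (charge -1): no H
  1 × S (aromatic): no H
  Total hydrogens = 16.
Net charge -1.
Molecular formula: C16H16BrClNO5S-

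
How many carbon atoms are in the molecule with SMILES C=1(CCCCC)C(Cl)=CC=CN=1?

10

The symbol for carbon appears 10 times in the SMILES. (Cl is a single chlorine, not C + l.)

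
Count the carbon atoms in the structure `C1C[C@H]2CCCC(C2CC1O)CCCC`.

The symbol for carbon appears 14 times in the SMILES.

14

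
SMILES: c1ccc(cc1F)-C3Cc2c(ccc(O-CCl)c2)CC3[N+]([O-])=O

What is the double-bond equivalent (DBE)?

10

Molecular formula from the SMILES: C17H15ClFNO3.
DoU = (2C + 2 + N − H − X)/2 = (2·17 + 2 + 1 − 15 − 2)/2 = 20/2 = 10.
(Structurally: 3 ring(s) + 7 π bond(s) = 10.)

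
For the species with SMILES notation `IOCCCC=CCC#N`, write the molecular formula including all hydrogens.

C7H10INO

Heavy atoms from the SMILES: 7 C, 1 I, 1 N, 1 O.
Implicit hydrogens by atom environment:
  4 × C: 2 H each → 8
  2 × C: 1 H each → 2
  1 × C: no H
  1 × I: no H
  1 × N: no H
  1 × O: no H
  Total hydrogens = 10.
Molecular formula: C7H10INO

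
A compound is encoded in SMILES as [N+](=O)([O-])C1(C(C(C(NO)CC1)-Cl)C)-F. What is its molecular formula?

C7H12ClFN2O3

Heavy atoms from the SMILES: 7 C, 1 Cl, 1 F, 2 N, 3 O.
Implicit hydrogens by atom environment:
  3 × C: 1 H each → 3
  2 × C: 2 H each → 4
  1 × C: 3 H
  1 × C: no H
  1 × Cl: no H
  1 × F: no H
  1 × N: 1 H
  1 × N (charge +1): no H
  1 × O: 1 H
  1 × O: no H
  1 × O (charge -1): no H
  Total hydrogens = 12.
Molecular formula: C7H12ClFN2O3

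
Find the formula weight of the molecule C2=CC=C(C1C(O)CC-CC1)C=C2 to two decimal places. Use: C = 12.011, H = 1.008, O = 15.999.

176.26

Molecular formula: C12H16O.
M = 12×12.011 + 16×1.008 + 1×15.999 = 176.26 g/mol.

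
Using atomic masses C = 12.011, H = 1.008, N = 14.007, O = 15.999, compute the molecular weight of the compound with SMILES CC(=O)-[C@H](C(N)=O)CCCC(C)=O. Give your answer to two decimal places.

Molecular formula: C9H15NO3.
M = 9×12.011 + 15×1.008 + 1×14.007 + 3×15.999 = 185.22 g/mol.

185.22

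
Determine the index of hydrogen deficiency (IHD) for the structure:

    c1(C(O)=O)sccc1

Molecular formula from the SMILES: C5H4O2S.
DoU = (2C + 2 + N − H − X)/2 = (2·5 + 2 + 0 − 4 − 0)/2 = 8/2 = 4.
(Structurally: 1 ring(s) + 3 π bond(s) = 4.)

4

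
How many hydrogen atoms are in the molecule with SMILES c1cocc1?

Hydrogens are implicit in SMILES; fill each atom to its normal valence:
  4 × C (aromatic): 1 H each → 4
  1 × O (aromatic): no H
  Total hydrogens = 4.

4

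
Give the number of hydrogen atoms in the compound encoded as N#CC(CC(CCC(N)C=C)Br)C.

17

Hydrogens are implicit in SMILES; fill each atom to its normal valence:
  4 × C: 2 H each → 8
  4 × C: 1 H each → 4
  1 × Br: no H
  1 × C: 3 H
  1 × C: no H
  1 × N: 2 H
  1 × N: no H
  Total hydrogens = 17.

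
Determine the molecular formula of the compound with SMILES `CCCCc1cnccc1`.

Heavy atoms from the SMILES: 9 C, 1 N.
Implicit hydrogens by atom environment:
  4 × C (aromatic): 1 H each → 4
  3 × C: 2 H each → 6
  1 × C: 3 H
  1 × C (aromatic): no H
  1 × N (aromatic): no H
  Total hydrogens = 13.
Molecular formula: C9H13N

C9H13N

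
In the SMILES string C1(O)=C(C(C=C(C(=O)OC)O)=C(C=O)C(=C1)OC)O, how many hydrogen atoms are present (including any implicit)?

Hydrogens are implicit in SMILES; fill each atom to its normal valence:
  5 × C (aromatic): no H
  4 × O: no H
  3 × O: 1 H each → 3
  2 × C: 3 H each → 6
  2 × C: 1 H each → 2
  2 × C: no H
  1 × C (aromatic): 1 H
  Total hydrogens = 12.

12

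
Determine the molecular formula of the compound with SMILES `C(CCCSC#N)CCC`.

Heavy atoms from the SMILES: 8 C, 1 N, 1 S.
Implicit hydrogens by atom environment:
  6 × C: 2 H each → 12
  1 × C: 3 H
  1 × C: no H
  1 × N: no H
  1 × S: no H
  Total hydrogens = 15.
Molecular formula: C8H15NS

C8H15NS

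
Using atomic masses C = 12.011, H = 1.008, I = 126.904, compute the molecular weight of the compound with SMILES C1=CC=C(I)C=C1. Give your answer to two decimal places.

204.01

Molecular formula: C6H5I.
M = 6×12.011 + 5×1.008 + 1×126.904 = 204.01 g/mol.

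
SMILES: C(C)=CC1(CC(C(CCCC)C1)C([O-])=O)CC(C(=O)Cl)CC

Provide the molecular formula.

Heavy atoms from the SMILES: 18 C, 1 Cl, 3 O.
Implicit hydrogens by atom environment:
  7 × C: 2 H each → 14
  5 × C: 1 H each → 5
  3 × C: 3 H each → 9
  3 × C: no H
  2 × O: no H
  1 × Cl: no H
  1 × O (charge -1): no H
  Total hydrogens = 28.
Net charge -1.
Molecular formula: C18H28ClO3-

C18H28ClO3-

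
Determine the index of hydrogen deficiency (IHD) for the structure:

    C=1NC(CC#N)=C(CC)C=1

Molecular formula from the SMILES: C8H10N2.
DoU = (2C + 2 + N − H − X)/2 = (2·8 + 2 + 2 − 10 − 0)/2 = 10/2 = 5.
(Structurally: 1 ring(s) + 4 π bond(s) = 5.)

5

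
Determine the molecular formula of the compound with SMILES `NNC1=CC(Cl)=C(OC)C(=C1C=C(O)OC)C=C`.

Heavy atoms from the SMILES: 12 C, 1 Cl, 2 N, 3 O.
Implicit hydrogens by atom environment:
  5 × C (aromatic): no H
  2 × C: 3 H each → 6
  2 × C: 1 H each → 2
  2 × O: no H
  1 × C: 2 H
  1 × C (aromatic): 1 H
  1 × C: no H
  1 × Cl: no H
  1 × N: 2 H
  1 × N: 1 H
  1 × O: 1 H
  Total hydrogens = 15.
Molecular formula: C12H15ClN2O3

C12H15ClN2O3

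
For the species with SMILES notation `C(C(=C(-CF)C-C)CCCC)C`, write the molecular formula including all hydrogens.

Heavy atoms from the SMILES: 11 C, 1 F.
Implicit hydrogens by atom environment:
  6 × C: 2 H each → 12
  3 × C: 3 H each → 9
  2 × C: no H
  1 × F: no H
  Total hydrogens = 21.
Molecular formula: C11H21F

C11H21F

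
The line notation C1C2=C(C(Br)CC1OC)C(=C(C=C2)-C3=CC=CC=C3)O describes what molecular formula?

Heavy atoms from the SMILES: 1 Br, 17 C, 2 O.
Implicit hydrogens by atom environment:
  7 × C (aromatic): 1 H each → 7
  5 × C (aromatic): no H
  2 × C: 2 H each → 4
  2 × C: 1 H each → 2
  1 × Br: no H
  1 × C: 3 H
  1 × O: 1 H
  1 × O: no H
  Total hydrogens = 17.
Molecular formula: C17H17BrO2

C17H17BrO2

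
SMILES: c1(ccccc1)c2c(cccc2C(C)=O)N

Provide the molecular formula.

Heavy atoms from the SMILES: 14 C, 1 N, 1 O.
Implicit hydrogens by atom environment:
  8 × C (aromatic): 1 H each → 8
  4 × C (aromatic): no H
  1 × C: 3 H
  1 × C: no H
  1 × N: 2 H
  1 × O: no H
  Total hydrogens = 13.
Molecular formula: C14H13NO

C14H13NO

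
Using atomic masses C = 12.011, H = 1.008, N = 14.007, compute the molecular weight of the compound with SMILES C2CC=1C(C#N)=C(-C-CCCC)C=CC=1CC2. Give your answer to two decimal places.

227.35

Molecular formula: C16H21N.
M = 16×12.011 + 21×1.008 + 1×14.007 = 227.35 g/mol.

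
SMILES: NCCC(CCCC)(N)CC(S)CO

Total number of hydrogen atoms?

24

Hydrogens are implicit in SMILES; fill each atom to its normal valence:
  7 × C: 2 H each → 14
  2 × N: 2 H each → 4
  1 × C: 3 H
  1 × C: 1 H
  1 × C: no H
  1 × O: 1 H
  1 × S: 1 H
  Total hydrogens = 24.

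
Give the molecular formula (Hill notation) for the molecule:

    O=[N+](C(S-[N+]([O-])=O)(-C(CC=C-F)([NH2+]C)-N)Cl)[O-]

C6H11ClFN4O4S+

Heavy atoms from the SMILES: 6 C, 1 Cl, 1 F, 4 N, 4 O, 1 S.
Implicit hydrogens by atom environment:
  2 × C: 1 H each → 2
  2 × C: no H
  2 × N (charge +1): no H
  2 × O: no H
  2 × O (charge -1): no H
  1 × C: 3 H
  1 × C: 2 H
  1 × Cl: no H
  1 × F: no H
  1 × N: 2 H
  1 × N (charge +1): 2 H
  1 × S: no H
  Total hydrogens = 11.
Net charge +1.
Molecular formula: C6H11ClFN4O4S+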